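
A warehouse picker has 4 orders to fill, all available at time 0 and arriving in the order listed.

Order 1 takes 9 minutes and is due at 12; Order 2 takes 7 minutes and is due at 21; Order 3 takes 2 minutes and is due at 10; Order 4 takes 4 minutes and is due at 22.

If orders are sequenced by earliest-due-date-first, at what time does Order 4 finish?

EDD (increasing due date): Order 3 Order 1 Order 2 Order 4.
Order 3: 0→2
Order 1: 2→11
Order 2: 11→18
Order 4: 18→22

22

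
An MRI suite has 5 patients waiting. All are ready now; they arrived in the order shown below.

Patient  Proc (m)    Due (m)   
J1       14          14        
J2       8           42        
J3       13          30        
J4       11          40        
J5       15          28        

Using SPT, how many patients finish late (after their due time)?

SPT (increasing processing time): J2 J4 J3 J1 J5.
J2: 0→8, due 42, tardiness 0
J4: 8→19, due 40, tardiness 0
J3: 19→32, due 30, tardiness 2
J1: 32→46, due 14, tardiness 32
J5: 46→61, due 28, tardiness 33
Late patients: 3.

3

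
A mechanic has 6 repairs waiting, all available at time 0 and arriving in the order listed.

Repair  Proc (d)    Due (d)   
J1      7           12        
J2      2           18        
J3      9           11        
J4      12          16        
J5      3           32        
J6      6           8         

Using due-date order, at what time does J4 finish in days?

34

EDD (increasing due date): J6 J3 J1 J4 J2 J5.
J6: 0→6
J3: 6→15
J1: 15→22
J4: 22→34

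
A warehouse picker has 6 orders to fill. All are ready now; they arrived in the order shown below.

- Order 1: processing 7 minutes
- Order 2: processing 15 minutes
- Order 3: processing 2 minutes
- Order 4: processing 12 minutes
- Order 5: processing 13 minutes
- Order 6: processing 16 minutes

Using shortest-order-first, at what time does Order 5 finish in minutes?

34

SPT (increasing processing time): Order 3 Order 1 Order 4 Order 5 Order 2 Order 6.
Order 3: 0→2
Order 1: 2→9
Order 4: 9→21
Order 5: 21→34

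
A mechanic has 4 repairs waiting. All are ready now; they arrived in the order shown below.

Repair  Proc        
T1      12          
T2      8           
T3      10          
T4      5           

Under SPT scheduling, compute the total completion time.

76

SPT (increasing processing time): T4 T2 T3 T1.
T4: 0→5
T2: 5→13
T3: 13→23
T1: 23→35
Sum = 5+13+23+35 = 76.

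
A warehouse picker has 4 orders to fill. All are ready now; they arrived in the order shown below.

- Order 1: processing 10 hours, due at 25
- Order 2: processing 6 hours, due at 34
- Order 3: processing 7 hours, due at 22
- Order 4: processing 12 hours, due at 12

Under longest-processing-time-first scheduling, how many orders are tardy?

2

LPT (decreasing processing time): Order 4 Order 1 Order 3 Order 2.
Order 4: 0→12, due 12, tardiness 0
Order 1: 12→22, due 25, tardiness 0
Order 3: 22→29, due 22, tardiness 7
Order 2: 29→35, due 34, tardiness 1
Late orders: 2.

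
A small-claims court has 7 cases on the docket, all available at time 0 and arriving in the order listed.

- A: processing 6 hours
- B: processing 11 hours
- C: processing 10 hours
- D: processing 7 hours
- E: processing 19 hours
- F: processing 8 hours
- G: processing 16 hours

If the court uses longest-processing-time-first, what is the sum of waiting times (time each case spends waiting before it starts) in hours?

291

LPT (decreasing processing time): E G B C F D A.
E: waits 0, runs 0→19
G: waits 19, runs 19→35
B: waits 35, runs 35→46
C: waits 46, runs 46→56
F: waits 56, runs 56→64
D: waits 64, runs 64→71
A: waits 71, runs 71→77
Sum = 0+19+35+46+56+64+71 = 291.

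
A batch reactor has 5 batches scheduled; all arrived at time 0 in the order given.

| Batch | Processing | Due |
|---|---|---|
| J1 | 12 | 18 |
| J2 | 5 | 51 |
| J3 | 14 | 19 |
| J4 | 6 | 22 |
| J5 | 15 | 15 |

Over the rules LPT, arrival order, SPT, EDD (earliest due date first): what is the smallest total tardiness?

LPT (decreasing processing time): J5 J3 J1 J4 J2.
J5: 0→15, due 15, tardiness 0
J3: 15→29, due 19, tardiness 10
J1: 29→41, due 18, tardiness 23
J4: 41→47, due 22, tardiness 25
J2: 47→52, due 51, tardiness 1
Sum = 0+10+23+25+1 = 59.
FIFO (arrival order): J1 J2 J3 J4 J5.
J1: 0→12, due 18, tardiness 0
J2: 12→17, due 51, tardiness 0
J3: 17→31, due 19, tardiness 12
J4: 31→37, due 22, tardiness 15
J5: 37→52, due 15, tardiness 37
Sum = 0+0+12+15+37 = 64.
SPT (increasing processing time): J2 J4 J1 J3 J5.
J2: 0→5, due 51, tardiness 0
J4: 5→11, due 22, tardiness 0
J1: 11→23, due 18, tardiness 5
J3: 23→37, due 19, tardiness 18
J5: 37→52, due 15, tardiness 37
Sum = 0+0+5+18+37 = 60.
EDD (increasing due date): J5 J1 J3 J4 J2.
J5: 0→15, due 15, tardiness 0
J1: 15→27, due 18, tardiness 9
J3: 27→41, due 19, tardiness 22
J4: 41→47, due 22, tardiness 25
J2: 47→52, due 51, tardiness 1
Sum = 0+9+22+25+1 = 57.
LPT 59, FIFO 64, SPT 60, EDD 57 → minimum 57.

57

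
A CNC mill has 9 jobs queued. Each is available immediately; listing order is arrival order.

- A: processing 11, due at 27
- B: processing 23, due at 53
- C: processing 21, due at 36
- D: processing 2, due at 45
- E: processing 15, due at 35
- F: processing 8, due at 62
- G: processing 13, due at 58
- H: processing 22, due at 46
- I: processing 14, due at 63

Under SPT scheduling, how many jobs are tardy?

4

SPT (increasing processing time): D F A G I E C H B.
D: 0→2, due 45, tardiness 0
F: 2→10, due 62, tardiness 0
A: 10→21, due 27, tardiness 0
G: 21→34, due 58, tardiness 0
I: 34→48, due 63, tardiness 0
E: 48→63, due 35, tardiness 28
C: 63→84, due 36, tardiness 48
H: 84→106, due 46, tardiness 60
B: 106→129, due 53, tardiness 76
Late jobs: 4.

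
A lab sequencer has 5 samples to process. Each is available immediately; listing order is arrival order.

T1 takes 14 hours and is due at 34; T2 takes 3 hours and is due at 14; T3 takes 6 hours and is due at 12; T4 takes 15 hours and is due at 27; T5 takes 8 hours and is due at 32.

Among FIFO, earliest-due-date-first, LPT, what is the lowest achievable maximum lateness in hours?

12

FIFO (arrival order): T1 T2 T3 T4 T5.
T1: 0→14, due 34, lateness -20
T2: 14→17, due 14, lateness 3
T3: 17→23, due 12, lateness 11
T4: 23→38, due 27, lateness 11
T5: 38→46, due 32, lateness 14
Maximum = 14.
EDD (increasing due date): T3 T2 T4 T5 T1.
T3: 0→6, due 12, lateness -6
T2: 6→9, due 14, lateness -5
T4: 9→24, due 27, lateness -3
T5: 24→32, due 32, lateness 0
T1: 32→46, due 34, lateness 12
Maximum = 12.
LPT (decreasing processing time): T4 T1 T5 T3 T2.
T4: 0→15, due 27, lateness -12
T1: 15→29, due 34, lateness -5
T5: 29→37, due 32, lateness 5
T3: 37→43, due 12, lateness 31
T2: 43→46, due 14, lateness 32
Maximum = 32.
FIFO 14, EDD 12, LPT 32 → minimum 12.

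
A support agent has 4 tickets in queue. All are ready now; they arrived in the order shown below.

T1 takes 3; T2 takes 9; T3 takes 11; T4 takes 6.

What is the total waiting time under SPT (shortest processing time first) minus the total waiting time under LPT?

-27

SPT (increasing processing time): T1 T4 T2 T3.
T1: waits 0, runs 0→3
T4: waits 3, runs 3→9
T2: waits 9, runs 9→18
T3: waits 18, runs 18→29
Sum = 0+3+9+18 = 30.
LPT (decreasing processing time): T3 T2 T4 T1.
T3: waits 0, runs 0→11
T2: waits 11, runs 11→20
T4: waits 20, runs 20→26
T1: waits 26, runs 26→29
Sum = 0+11+20+26 = 57.
Difference = 30 − 57 = -27.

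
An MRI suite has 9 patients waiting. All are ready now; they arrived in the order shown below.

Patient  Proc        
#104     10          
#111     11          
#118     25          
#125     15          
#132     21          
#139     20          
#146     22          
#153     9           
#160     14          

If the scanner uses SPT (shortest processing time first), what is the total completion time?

609

SPT (increasing processing time): #153 #104 #111 #160 #125 #139 #132 #146 #118.
#153: 0→9
#104: 9→19
#111: 19→30
#160: 30→44
#125: 44→59
#139: 59→79
#132: 79→100
#146: 100→122
#118: 122→147
Sum = 9+19+30+44+59+79+100+122+147 = 609.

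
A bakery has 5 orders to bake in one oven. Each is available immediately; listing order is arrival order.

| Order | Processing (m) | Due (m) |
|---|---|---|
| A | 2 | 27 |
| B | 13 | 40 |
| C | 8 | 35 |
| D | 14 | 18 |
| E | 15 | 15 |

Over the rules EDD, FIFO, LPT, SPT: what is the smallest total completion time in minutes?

EDD (increasing due date): E D A C B.
E: 0→15
D: 15→29
A: 29→31
C: 31→39
B: 39→52
Sum = 15+29+31+39+52 = 166.
FIFO (arrival order): A B C D E.
A: 0→2
B: 2→15
C: 15→23
D: 23→37
E: 37→52
Sum = 2+15+23+37+52 = 129.
LPT (decreasing processing time): E D B C A.
E: 0→15
D: 15→29
B: 29→42
C: 42→50
A: 50→52
Sum = 15+29+42+50+52 = 188.
SPT (increasing processing time): A C B D E.
A: 0→2
C: 2→10
B: 10→23
D: 23→37
E: 37→52
Sum = 2+10+23+37+52 = 124.
EDD 166, FIFO 129, LPT 188, SPT 124 → minimum 124.

124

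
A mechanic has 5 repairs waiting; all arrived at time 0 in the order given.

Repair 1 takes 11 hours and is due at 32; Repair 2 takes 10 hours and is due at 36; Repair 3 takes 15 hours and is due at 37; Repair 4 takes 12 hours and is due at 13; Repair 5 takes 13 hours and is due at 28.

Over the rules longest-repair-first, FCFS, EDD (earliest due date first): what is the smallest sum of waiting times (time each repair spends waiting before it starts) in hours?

LPT (decreasing processing time): Repair 3 Repair 5 Repair 4 Repair 1 Repair 2.
Repair 3: waits 0, runs 0→15
Repair 5: waits 15, runs 15→28
Repair 4: waits 28, runs 28→40
Repair 1: waits 40, runs 40→51
Repair 2: waits 51, runs 51→61
Sum = 0+15+28+40+51 = 134.
FIFO (arrival order): Repair 1 Repair 2 Repair 3 Repair 4 Repair 5.
Repair 1: waits 0, runs 0→11
Repair 2: waits 11, runs 11→21
Repair 3: waits 21, runs 21→36
Repair 4: waits 36, runs 36→48
Repair 5: waits 48, runs 48→61
Sum = 0+11+21+36+48 = 116.
EDD (increasing due date): Repair 4 Repair 5 Repair 1 Repair 2 Repair 3.
Repair 4: waits 0, runs 0→12
Repair 5: waits 12, runs 12→25
Repair 1: waits 25, runs 25→36
Repair 2: waits 36, runs 36→46
Repair 3: waits 46, runs 46→61
Sum = 0+12+25+36+46 = 119.
LPT 134, FIFO 116, EDD 119 → minimum 116.

116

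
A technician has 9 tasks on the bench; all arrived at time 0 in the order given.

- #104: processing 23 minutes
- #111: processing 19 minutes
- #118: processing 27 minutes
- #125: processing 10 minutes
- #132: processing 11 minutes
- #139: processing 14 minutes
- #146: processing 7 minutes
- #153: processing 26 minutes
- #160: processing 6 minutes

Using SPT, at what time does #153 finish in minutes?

116

SPT (increasing processing time): #160 #146 #125 #132 #139 #111 #104 #153 #118.
#160: 0→6
#146: 6→13
#125: 13→23
#132: 23→34
#139: 34→48
#111: 48→67
#104: 67→90
#153: 90→116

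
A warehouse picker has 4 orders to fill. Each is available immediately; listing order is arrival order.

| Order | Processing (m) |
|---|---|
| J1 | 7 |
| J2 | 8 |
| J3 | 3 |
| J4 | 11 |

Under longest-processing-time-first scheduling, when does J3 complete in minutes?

LPT (decreasing processing time): J4 J2 J1 J3.
J4: 0→11
J2: 11→19
J1: 19→26
J3: 26→29

29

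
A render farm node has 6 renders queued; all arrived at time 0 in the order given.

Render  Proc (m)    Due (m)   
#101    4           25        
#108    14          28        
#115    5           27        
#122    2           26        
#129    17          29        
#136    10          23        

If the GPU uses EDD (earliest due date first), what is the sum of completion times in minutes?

148

EDD (increasing due date): #136 #101 #122 #115 #108 #129.
#136: 0→10
#101: 10→14
#122: 14→16
#115: 16→21
#108: 21→35
#129: 35→52
Sum = 10+14+16+21+35+52 = 148.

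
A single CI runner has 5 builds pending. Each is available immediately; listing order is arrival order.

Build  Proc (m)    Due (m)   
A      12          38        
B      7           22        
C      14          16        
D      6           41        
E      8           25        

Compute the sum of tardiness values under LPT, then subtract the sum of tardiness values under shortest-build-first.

LPT (decreasing processing time): C A E B D.
C: 0→14, due 16, tardiness 0
A: 14→26, due 38, tardiness 0
E: 26→34, due 25, tardiness 9
B: 34→41, due 22, tardiness 19
D: 41→47, due 41, tardiness 6
Sum = 0+0+9+19+6 = 34.
SPT (increasing processing time): D B E A C.
D: 0→6, due 41, tardiness 0
B: 6→13, due 22, tardiness 0
E: 13→21, due 25, tardiness 0
A: 21→33, due 38, tardiness 0
C: 33→47, due 16, tardiness 31
Sum = 0+0+0+0+31 = 31.
Difference = 34 − 31 = 3.

3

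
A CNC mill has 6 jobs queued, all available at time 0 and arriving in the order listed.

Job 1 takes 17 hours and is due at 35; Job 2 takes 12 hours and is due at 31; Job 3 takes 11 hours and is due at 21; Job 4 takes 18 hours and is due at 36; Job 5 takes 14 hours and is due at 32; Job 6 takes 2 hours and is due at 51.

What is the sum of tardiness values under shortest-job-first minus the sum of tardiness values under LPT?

SPT (increasing processing time): Job 6 Job 3 Job 2 Job 5 Job 1 Job 4.
Job 6: 0→2, due 51, tardiness 0
Job 3: 2→13, due 21, tardiness 0
Job 2: 13→25, due 31, tardiness 0
Job 5: 25→39, due 32, tardiness 7
Job 1: 39→56, due 35, tardiness 21
Job 4: 56→74, due 36, tardiness 38
Sum = 0+0+0+7+21+38 = 66.
LPT (decreasing processing time): Job 4 Job 1 Job 5 Job 2 Job 3 Job 6.
Job 4: 0→18, due 36, tardiness 0
Job 1: 18→35, due 35, tardiness 0
Job 5: 35→49, due 32, tardiness 17
Job 2: 49→61, due 31, tardiness 30
Job 3: 61→72, due 21, tardiness 51
Job 6: 72→74, due 51, tardiness 23
Sum = 0+0+17+30+51+23 = 121.
Difference = 66 − 121 = -55.

-55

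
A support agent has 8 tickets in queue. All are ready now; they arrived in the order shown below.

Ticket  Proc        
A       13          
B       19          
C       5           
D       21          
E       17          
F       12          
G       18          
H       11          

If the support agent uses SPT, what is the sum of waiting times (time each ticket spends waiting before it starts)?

319

SPT (increasing processing time): C H F A E G B D.
C: waits 0, runs 0→5
H: waits 5, runs 5→16
F: waits 16, runs 16→28
A: waits 28, runs 28→41
E: waits 41, runs 41→58
G: waits 58, runs 58→76
B: waits 76, runs 76→95
D: waits 95, runs 95→116
Sum = 0+5+16+28+41+58+76+95 = 319.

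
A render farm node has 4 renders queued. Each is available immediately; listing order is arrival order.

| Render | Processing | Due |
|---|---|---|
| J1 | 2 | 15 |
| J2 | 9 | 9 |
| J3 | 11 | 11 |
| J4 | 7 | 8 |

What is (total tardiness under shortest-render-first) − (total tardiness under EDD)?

-9

SPT (increasing processing time): J1 J4 J2 J3.
J1: 0→2, due 15, tardiness 0
J4: 2→9, due 8, tardiness 1
J2: 9→18, due 9, tardiness 9
J3: 18→29, due 11, tardiness 18
Sum = 0+1+9+18 = 28.
EDD (increasing due date): J4 J2 J3 J1.
J4: 0→7, due 8, tardiness 0
J2: 7→16, due 9, tardiness 7
J3: 16→27, due 11, tardiness 16
J1: 27→29, due 15, tardiness 14
Sum = 0+7+16+14 = 37.
Difference = 28 − 37 = -9.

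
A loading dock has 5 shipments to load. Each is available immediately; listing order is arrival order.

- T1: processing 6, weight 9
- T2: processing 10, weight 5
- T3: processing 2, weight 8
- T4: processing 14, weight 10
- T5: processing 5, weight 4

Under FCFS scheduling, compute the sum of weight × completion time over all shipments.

FIFO (arrival order): T1 T2 T3 T4 T5.
T1: finishes 6, weight 9, w·C = 54
T2: finishes 16, weight 5, w·C = 80
T3: finishes 18, weight 8, w·C = 144
T4: finishes 32, weight 10, w·C = 320
T5: finishes 37, weight 4, w·C = 148
Sum = 54+80+144+320+148 = 746.

746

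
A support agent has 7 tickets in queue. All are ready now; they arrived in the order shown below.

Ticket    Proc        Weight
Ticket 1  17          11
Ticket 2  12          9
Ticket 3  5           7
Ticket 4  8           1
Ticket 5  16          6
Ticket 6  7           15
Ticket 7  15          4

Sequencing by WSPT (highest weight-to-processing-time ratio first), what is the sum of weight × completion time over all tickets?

1566

WSPT (decreasing weight/processing-time ratio): Ticket 6 Ticket 3 Ticket 2 Ticket 1 Ticket 5 Ticket 7 Ticket 4.
Ticket 6: finishes 7, weight 15, w·C = 105
Ticket 3: finishes 12, weight 7, w·C = 84
Ticket 2: finishes 24, weight 9, w·C = 216
Ticket 1: finishes 41, weight 11, w·C = 451
Ticket 5: finishes 57, weight 6, w·C = 342
Ticket 7: finishes 72, weight 4, w·C = 288
Ticket 4: finishes 80, weight 1, w·C = 80
Sum = 105+84+216+451+342+288+80 = 1566.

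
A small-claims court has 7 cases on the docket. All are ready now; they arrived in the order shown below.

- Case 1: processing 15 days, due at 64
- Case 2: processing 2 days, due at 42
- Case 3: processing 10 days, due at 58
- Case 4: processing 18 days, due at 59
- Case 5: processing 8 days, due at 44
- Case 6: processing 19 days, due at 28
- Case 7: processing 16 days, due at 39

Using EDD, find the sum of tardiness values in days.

39

EDD (increasing due date): Case 6 Case 7 Case 2 Case 5 Case 3 Case 4 Case 1.
Case 6: 0→19, due 28, tardiness 0
Case 7: 19→35, due 39, tardiness 0
Case 2: 35→37, due 42, tardiness 0
Case 5: 37→45, due 44, tardiness 1
Case 3: 45→55, due 58, tardiness 0
Case 4: 55→73, due 59, tardiness 14
Case 1: 73→88, due 64, tardiness 24
Sum = 0+0+0+1+0+14+24 = 39.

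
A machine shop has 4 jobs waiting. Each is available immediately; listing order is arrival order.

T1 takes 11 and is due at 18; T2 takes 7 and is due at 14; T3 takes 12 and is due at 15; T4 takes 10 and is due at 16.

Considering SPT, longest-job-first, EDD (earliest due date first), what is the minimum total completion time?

SPT (increasing processing time): T2 T4 T1 T3.
T2: 0→7
T4: 7→17
T1: 17→28
T3: 28→40
Sum = 7+17+28+40 = 92.
LPT (decreasing processing time): T3 T1 T4 T2.
T3: 0→12
T1: 12→23
T4: 23→33
T2: 33→40
Sum = 12+23+33+40 = 108.
EDD (increasing due date): T2 T3 T4 T1.
T2: 0→7
T3: 7→19
T4: 19→29
T1: 29→40
Sum = 7+19+29+40 = 95.
SPT 92, LPT 108, EDD 95 → minimum 92.

92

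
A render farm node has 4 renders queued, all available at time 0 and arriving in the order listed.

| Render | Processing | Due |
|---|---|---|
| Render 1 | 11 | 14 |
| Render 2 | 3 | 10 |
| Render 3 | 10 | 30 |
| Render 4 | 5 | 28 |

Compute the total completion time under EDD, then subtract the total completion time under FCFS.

-13

EDD (increasing due date): Render 2 Render 1 Render 4 Render 3.
Render 2: 0→3
Render 1: 3→14
Render 4: 14→19
Render 3: 19→29
Sum = 3+14+19+29 = 65.
FIFO (arrival order): Render 1 Render 2 Render 3 Render 4.
Render 1: 0→11
Render 2: 11→14
Render 3: 14→24
Render 4: 24→29
Sum = 11+14+24+29 = 78.
Difference = 65 − 78 = -13.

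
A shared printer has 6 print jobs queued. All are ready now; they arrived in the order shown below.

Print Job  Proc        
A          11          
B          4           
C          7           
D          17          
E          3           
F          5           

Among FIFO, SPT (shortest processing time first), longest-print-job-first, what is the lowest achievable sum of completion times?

118

FIFO (arrival order): A B C D E F.
A: 0→11
B: 11→15
C: 15→22
D: 22→39
E: 39→42
F: 42→47
Sum = 11+15+22+39+42+47 = 176.
SPT (increasing processing time): E B F C A D.
E: 0→3
B: 3→7
F: 7→12
C: 12→19
A: 19→30
D: 30→47
Sum = 3+7+12+19+30+47 = 118.
LPT (decreasing processing time): D A C F B E.
D: 0→17
A: 17→28
C: 28→35
F: 35→40
B: 40→44
E: 44→47
Sum = 17+28+35+40+44+47 = 211.
FIFO 176, SPT 118, LPT 211 → minimum 118.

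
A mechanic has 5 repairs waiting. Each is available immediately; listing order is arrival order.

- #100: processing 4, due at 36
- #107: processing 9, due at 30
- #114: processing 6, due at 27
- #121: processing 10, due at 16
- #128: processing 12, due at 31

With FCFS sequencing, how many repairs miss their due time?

2

FIFO (arrival order): #100 #107 #114 #121 #128.
#100: 0→4, due 36, tardiness 0
#107: 4→13, due 30, tardiness 0
#114: 13→19, due 27, tardiness 0
#121: 19→29, due 16, tardiness 13
#128: 29→41, due 31, tardiness 10
Late repairs: 2.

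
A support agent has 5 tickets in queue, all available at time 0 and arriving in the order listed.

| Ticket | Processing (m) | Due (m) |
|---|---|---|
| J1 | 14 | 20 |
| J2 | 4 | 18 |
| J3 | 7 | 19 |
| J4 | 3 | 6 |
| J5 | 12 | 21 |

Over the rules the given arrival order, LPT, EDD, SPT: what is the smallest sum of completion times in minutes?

90

FIFO (arrival order): J1 J2 J3 J4 J5.
J1: 0→14
J2: 14→18
J3: 18→25
J4: 25→28
J5: 28→40
Sum = 14+18+25+28+40 = 125.
LPT (decreasing processing time): J1 J5 J3 J2 J4.
J1: 0→14
J5: 14→26
J3: 26→33
J2: 33→37
J4: 37→40
Sum = 14+26+33+37+40 = 150.
EDD (increasing due date): J4 J2 J3 J1 J5.
J4: 0→3
J2: 3→7
J3: 7→14
J1: 14→28
J5: 28→40
Sum = 3+7+14+28+40 = 92.
SPT (increasing processing time): J4 J2 J3 J5 J1.
J4: 0→3
J2: 3→7
J3: 7→14
J5: 14→26
J1: 26→40
Sum = 3+7+14+26+40 = 90.
FIFO 125, LPT 150, EDD 92, SPT 90 → minimum 90.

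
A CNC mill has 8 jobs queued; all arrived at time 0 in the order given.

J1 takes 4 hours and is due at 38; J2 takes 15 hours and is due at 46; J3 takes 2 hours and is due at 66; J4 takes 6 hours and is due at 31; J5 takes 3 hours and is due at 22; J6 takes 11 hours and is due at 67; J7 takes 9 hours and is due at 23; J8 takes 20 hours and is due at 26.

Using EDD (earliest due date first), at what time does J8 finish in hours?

EDD (increasing due date): J5 J7 J8 J4 J1 J2 J3 J6.
J5: 0→3
J7: 3→12
J8: 12→32

32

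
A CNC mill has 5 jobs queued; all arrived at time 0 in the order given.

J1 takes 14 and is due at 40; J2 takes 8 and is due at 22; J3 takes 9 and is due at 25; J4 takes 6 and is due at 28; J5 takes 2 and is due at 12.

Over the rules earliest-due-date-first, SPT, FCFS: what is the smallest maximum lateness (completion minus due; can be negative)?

-1

EDD (increasing due date): J5 J2 J3 J4 J1.
J5: 0→2, due 12, lateness -10
J2: 2→10, due 22, lateness -12
J3: 10→19, due 25, lateness -6
J4: 19→25, due 28, lateness -3
J1: 25→39, due 40, lateness -1
Maximum = -1.
SPT (increasing processing time): J5 J4 J2 J3 J1.
J5: 0→2, due 12, lateness -10
J4: 2→8, due 28, lateness -20
J2: 8→16, due 22, lateness -6
J3: 16→25, due 25, lateness 0
J1: 25→39, due 40, lateness -1
Maximum = 0.
FIFO (arrival order): J1 J2 J3 J4 J5.
J1: 0→14, due 40, lateness -26
J2: 14→22, due 22, lateness 0
J3: 22→31, due 25, lateness 6
J4: 31→37, due 28, lateness 9
J5: 37→39, due 12, lateness 27
Maximum = 27.
EDD -1, SPT 0, FIFO 27 → minimum -1.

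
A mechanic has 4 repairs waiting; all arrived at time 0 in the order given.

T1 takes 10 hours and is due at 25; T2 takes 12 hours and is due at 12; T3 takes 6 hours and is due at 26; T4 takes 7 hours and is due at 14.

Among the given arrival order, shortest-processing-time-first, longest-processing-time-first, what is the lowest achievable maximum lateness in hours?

15

FIFO (arrival order): T1 T2 T3 T4.
T1: 0→10, due 25, lateness -15
T2: 10→22, due 12, lateness 10
T3: 22→28, due 26, lateness 2
T4: 28→35, due 14, lateness 21
Maximum = 21.
SPT (increasing processing time): T3 T4 T1 T2.
T3: 0→6, due 26, lateness -20
T4: 6→13, due 14, lateness -1
T1: 13→23, due 25, lateness -2
T2: 23→35, due 12, lateness 23
Maximum = 23.
LPT (decreasing processing time): T2 T1 T4 T3.
T2: 0→12, due 12, lateness 0
T1: 12→22, due 25, lateness -3
T4: 22→29, due 14, lateness 15
T3: 29→35, due 26, lateness 9
Maximum = 15.
FIFO 21, SPT 23, LPT 15 → minimum 15.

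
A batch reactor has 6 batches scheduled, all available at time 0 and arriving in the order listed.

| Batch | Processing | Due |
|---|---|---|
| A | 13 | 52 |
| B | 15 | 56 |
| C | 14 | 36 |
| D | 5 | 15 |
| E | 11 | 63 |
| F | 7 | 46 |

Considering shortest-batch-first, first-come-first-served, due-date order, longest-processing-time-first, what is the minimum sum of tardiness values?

2

SPT (increasing processing time): D F E A C B.
D: 0→5, due 15, tardiness 0
F: 5→12, due 46, tardiness 0
E: 12→23, due 63, tardiness 0
A: 23→36, due 52, tardiness 0
C: 36→50, due 36, tardiness 14
B: 50→65, due 56, tardiness 9
Sum = 0+0+0+0+14+9 = 23.
FIFO (arrival order): A B C D E F.
A: 0→13, due 52, tardiness 0
B: 13→28, due 56, tardiness 0
C: 28→42, due 36, tardiness 6
D: 42→47, due 15, tardiness 32
E: 47→58, due 63, tardiness 0
F: 58→65, due 46, tardiness 19
Sum = 0+0+6+32+0+19 = 57.
EDD (increasing due date): D C F A B E.
D: 0→5, due 15, tardiness 0
C: 5→19, due 36, tardiness 0
F: 19→26, due 46, tardiness 0
A: 26→39, due 52, tardiness 0
B: 39→54, due 56, tardiness 0
E: 54→65, due 63, tardiness 2
Sum = 0+0+0+0+0+2 = 2.
LPT (decreasing processing time): B C A E F D.
B: 0→15, due 56, tardiness 0
C: 15→29, due 36, tardiness 0
A: 29→42, due 52, tardiness 0
E: 42→53, due 63, tardiness 0
F: 53→60, due 46, tardiness 14
D: 60→65, due 15, tardiness 50
Sum = 0+0+0+0+14+50 = 64.
SPT 23, FIFO 57, EDD 2, LPT 64 → minimum 2.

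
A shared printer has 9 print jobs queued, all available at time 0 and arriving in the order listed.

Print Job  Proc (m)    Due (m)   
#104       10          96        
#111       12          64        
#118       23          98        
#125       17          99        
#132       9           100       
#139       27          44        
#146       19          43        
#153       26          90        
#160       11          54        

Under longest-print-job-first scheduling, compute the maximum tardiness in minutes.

81

LPT (decreasing processing time): #139 #153 #118 #146 #125 #111 #160 #104 #132.
#139: 0→27, due 44, tardiness 0
#153: 27→53, due 90, tardiness 0
#118: 53→76, due 98, tardiness 0
#146: 76→95, due 43, tardiness 52
#125: 95→112, due 99, tardiness 13
#111: 112→124, due 64, tardiness 60
#160: 124→135, due 54, tardiness 81
#104: 135→145, due 96, tardiness 49
#132: 145→154, due 100, tardiness 54
Maximum = 81.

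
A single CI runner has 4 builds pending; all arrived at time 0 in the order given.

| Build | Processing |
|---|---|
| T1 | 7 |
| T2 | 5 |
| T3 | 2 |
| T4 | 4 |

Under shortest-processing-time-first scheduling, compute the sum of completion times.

37

SPT (increasing processing time): T3 T4 T2 T1.
T3: 0→2
T4: 2→6
T2: 6→11
T1: 11→18
Sum = 2+6+11+18 = 37.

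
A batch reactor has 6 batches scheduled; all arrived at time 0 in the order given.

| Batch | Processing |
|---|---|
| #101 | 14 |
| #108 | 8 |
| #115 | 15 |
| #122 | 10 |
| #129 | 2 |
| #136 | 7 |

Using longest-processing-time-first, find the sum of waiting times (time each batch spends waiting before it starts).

184

LPT (decreasing processing time): #115 #101 #122 #108 #136 #129.
#115: waits 0, runs 0→15
#101: waits 15, runs 15→29
#122: waits 29, runs 29→39
#108: waits 39, runs 39→47
#136: waits 47, runs 47→54
#129: waits 54, runs 54→56
Sum = 0+15+29+39+47+54 = 184.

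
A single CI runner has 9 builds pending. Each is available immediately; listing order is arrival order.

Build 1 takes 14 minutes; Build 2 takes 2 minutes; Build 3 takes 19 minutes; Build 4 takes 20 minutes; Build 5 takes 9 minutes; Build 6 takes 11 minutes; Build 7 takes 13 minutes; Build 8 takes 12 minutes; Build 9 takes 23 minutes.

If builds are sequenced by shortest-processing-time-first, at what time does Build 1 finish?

61

SPT (increasing processing time): Build 2 Build 5 Build 6 Build 8 Build 7 Build 1 Build 3 Build 4 Build 9.
Build 2: 0→2
Build 5: 2→11
Build 6: 11→22
Build 8: 22→34
Build 7: 34→47
Build 1: 47→61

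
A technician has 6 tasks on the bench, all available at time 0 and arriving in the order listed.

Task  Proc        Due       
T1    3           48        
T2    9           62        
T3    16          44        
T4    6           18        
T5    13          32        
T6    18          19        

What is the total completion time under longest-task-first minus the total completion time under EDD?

41

LPT (decreasing processing time): T6 T3 T5 T2 T4 T1.
T6: 0→18
T3: 18→34
T5: 34→47
T2: 47→56
T4: 56→62
T1: 62→65
Sum = 18+34+47+56+62+65 = 282.
EDD (increasing due date): T4 T6 T5 T3 T1 T2.
T4: 0→6
T6: 6→24
T5: 24→37
T3: 37→53
T1: 53→56
T2: 56→65
Sum = 6+24+37+53+56+65 = 241.
Difference = 282 − 241 = 41.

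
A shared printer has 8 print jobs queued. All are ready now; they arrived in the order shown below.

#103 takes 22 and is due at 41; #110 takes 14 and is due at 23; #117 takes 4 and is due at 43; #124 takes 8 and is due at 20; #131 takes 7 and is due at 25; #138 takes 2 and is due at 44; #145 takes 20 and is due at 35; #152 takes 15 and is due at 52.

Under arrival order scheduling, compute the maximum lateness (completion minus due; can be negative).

FIFO (arrival order): #103 #110 #117 #124 #131 #138 #145 #152.
#103: 0→22, due 41, lateness -19
#110: 22→36, due 23, lateness 13
#117: 36→40, due 43, lateness -3
#124: 40→48, due 20, lateness 28
#131: 48→55, due 25, lateness 30
#138: 55→57, due 44, lateness 13
#145: 57→77, due 35, lateness 42
#152: 77→92, due 52, lateness 40
Maximum = 42.

42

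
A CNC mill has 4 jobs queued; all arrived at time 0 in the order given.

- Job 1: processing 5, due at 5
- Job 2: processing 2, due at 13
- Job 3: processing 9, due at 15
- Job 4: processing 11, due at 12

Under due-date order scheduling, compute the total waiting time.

EDD (increasing due date): Job 1 Job 4 Job 2 Job 3.
Job 1: waits 0, runs 0→5
Job 4: waits 5, runs 5→16
Job 2: waits 16, runs 16→18
Job 3: waits 18, runs 18→27
Sum = 0+5+16+18 = 39.

39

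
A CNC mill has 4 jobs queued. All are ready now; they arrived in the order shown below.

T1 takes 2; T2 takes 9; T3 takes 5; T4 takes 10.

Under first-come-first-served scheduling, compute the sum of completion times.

55

FIFO (arrival order): T1 T2 T3 T4.
T1: 0→2
T2: 2→11
T3: 11→16
T4: 16→26
Sum = 2+11+16+26 = 55.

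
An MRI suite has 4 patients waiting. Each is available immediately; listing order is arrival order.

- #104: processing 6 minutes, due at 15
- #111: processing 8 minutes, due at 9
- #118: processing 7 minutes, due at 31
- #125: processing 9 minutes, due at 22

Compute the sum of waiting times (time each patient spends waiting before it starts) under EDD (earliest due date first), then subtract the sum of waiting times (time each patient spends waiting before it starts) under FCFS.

4

EDD (increasing due date): #111 #104 #125 #118.
#111: waits 0, runs 0→8
#104: waits 8, runs 8→14
#125: waits 14, runs 14→23
#118: waits 23, runs 23→30
Sum = 0+8+14+23 = 45.
FIFO (arrival order): #104 #111 #118 #125.
#104: waits 0, runs 0→6
#111: waits 6, runs 6→14
#118: waits 14, runs 14→21
#125: waits 21, runs 21→30
Sum = 0+6+14+21 = 41.
Difference = 45 − 41 = 4.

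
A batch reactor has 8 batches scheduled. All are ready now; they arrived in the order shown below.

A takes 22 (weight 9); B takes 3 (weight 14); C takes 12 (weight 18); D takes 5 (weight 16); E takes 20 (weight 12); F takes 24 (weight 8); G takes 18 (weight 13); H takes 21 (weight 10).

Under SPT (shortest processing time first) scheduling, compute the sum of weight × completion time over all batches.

SPT (increasing processing time): B D C G E H A F.
B: finishes 3, weight 14, w·C = 42
D: finishes 8, weight 16, w·C = 128
C: finishes 20, weight 18, w·C = 360
G: finishes 38, weight 13, w·C = 494
E: finishes 58, weight 12, w·C = 696
H: finishes 79, weight 10, w·C = 790
A: finishes 101, weight 9, w·C = 909
F: finishes 125, weight 8, w·C = 1000
Sum = 42+128+360+494+696+790+909+1000 = 4419.

4419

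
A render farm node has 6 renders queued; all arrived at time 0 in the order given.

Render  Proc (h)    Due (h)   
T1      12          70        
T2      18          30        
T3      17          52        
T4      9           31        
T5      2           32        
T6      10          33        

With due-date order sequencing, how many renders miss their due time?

2

EDD (increasing due date): T2 T4 T5 T6 T3 T1.
T2: 0→18, due 30, tardiness 0
T4: 18→27, due 31, tardiness 0
T5: 27→29, due 32, tardiness 0
T6: 29→39, due 33, tardiness 6
T3: 39→56, due 52, tardiness 4
T1: 56→68, due 70, tardiness 0
Late renders: 2.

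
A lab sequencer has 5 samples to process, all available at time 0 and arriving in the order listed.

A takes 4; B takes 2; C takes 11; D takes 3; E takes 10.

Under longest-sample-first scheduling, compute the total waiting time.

LPT (decreasing processing time): C E A D B.
C: waits 0, runs 0→11
E: waits 11, runs 11→21
A: waits 21, runs 21→25
D: waits 25, runs 25→28
B: waits 28, runs 28→30
Sum = 0+11+21+25+28 = 85.

85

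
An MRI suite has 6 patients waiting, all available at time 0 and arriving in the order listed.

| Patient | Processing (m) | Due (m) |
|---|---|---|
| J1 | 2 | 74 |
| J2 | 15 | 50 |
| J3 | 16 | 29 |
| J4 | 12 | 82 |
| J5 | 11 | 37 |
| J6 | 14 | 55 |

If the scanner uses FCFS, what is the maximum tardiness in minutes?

19

FIFO (arrival order): J1 J2 J3 J4 J5 J6.
J1: 0→2, due 74, tardiness 0
J2: 2→17, due 50, tardiness 0
J3: 17→33, due 29, tardiness 4
J4: 33→45, due 82, tardiness 0
J5: 45→56, due 37, tardiness 19
J6: 56→70, due 55, tardiness 15
Maximum = 19.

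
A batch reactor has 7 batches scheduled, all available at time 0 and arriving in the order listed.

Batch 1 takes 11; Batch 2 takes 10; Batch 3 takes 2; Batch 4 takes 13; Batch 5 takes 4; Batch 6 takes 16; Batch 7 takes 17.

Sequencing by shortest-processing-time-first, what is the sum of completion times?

SPT (increasing processing time): Batch 3 Batch 5 Batch 2 Batch 1 Batch 4 Batch 6 Batch 7.
Batch 3: 0→2
Batch 5: 2→6
Batch 2: 6→16
Batch 1: 16→27
Batch 4: 27→40
Batch 6: 40→56
Batch 7: 56→73
Sum = 2+6+16+27+40+56+73 = 220.

220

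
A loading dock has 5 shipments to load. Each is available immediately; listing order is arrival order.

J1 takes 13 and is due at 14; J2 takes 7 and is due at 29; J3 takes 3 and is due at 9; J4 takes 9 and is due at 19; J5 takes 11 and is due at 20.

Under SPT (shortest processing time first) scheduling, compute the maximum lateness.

SPT (increasing processing time): J3 J2 J4 J5 J1.
J3: 0→3, due 9, lateness -6
J2: 3→10, due 29, lateness -19
J4: 10→19, due 19, lateness 0
J5: 19→30, due 20, lateness 10
J1: 30→43, due 14, lateness 29
Maximum = 29.

29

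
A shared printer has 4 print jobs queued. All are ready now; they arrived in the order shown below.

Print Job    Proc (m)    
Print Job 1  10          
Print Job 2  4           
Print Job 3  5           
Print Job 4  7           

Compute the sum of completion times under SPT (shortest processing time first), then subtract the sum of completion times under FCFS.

-14

SPT (increasing processing time): Print Job 2 Print Job 3 Print Job 4 Print Job 1.
Print Job 2: 0→4
Print Job 3: 4→9
Print Job 4: 9→16
Print Job 1: 16→26
Sum = 4+9+16+26 = 55.
FIFO (arrival order): Print Job 1 Print Job 2 Print Job 3 Print Job 4.
Print Job 1: 0→10
Print Job 2: 10→14
Print Job 3: 14→19
Print Job 4: 19→26
Sum = 10+14+19+26 = 69.
Difference = 55 − 69 = -14.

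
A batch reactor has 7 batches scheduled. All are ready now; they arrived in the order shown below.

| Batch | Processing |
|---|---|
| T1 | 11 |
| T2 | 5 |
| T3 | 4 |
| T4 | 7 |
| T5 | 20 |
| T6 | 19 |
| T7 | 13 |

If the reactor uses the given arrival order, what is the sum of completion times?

266

FIFO (arrival order): T1 T2 T3 T4 T5 T6 T7.
T1: 0→11
T2: 11→16
T3: 16→20
T4: 20→27
T5: 27→47
T6: 47→66
T7: 66→79
Sum = 11+16+20+27+47+66+79 = 266.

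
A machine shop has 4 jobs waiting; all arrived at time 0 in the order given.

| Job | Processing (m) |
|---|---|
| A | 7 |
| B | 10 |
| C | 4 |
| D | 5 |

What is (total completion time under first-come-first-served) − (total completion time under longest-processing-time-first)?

-4

FIFO (arrival order): A B C D.
A: 0→7
B: 7→17
C: 17→21
D: 21→26
Sum = 7+17+21+26 = 71.
LPT (decreasing processing time): B A D C.
B: 0→10
A: 10→17
D: 17→22
C: 22→26
Sum = 10+17+22+26 = 75.
Difference = 71 − 75 = -4.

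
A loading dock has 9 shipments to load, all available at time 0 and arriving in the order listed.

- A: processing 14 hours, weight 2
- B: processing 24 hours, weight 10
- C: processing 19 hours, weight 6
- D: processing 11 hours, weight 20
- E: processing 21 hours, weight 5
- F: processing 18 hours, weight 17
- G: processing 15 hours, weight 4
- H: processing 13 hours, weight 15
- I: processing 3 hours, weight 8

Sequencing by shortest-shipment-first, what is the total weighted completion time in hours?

4781

SPT (increasing processing time): I D H A G F C E B.
I: finishes 3, weight 8, w·C = 24
D: finishes 14, weight 20, w·C = 280
H: finishes 27, weight 15, w·C = 405
A: finishes 41, weight 2, w·C = 82
G: finishes 56, weight 4, w·C = 224
F: finishes 74, weight 17, w·C = 1258
C: finishes 93, weight 6, w·C = 558
E: finishes 114, weight 5, w·C = 570
B: finishes 138, weight 10, w·C = 1380
Sum = 24+280+405+82+224+1258+558+570+1380 = 4781.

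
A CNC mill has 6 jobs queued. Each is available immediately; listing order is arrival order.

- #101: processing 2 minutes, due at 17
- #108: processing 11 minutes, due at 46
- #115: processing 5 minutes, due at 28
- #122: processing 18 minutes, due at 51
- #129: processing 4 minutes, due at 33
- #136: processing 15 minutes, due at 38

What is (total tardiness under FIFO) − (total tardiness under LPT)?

FIFO (arrival order): #101 #108 #115 #122 #129 #136.
#101: 0→2, due 17, tardiness 0
#108: 2→13, due 46, tardiness 0
#115: 13→18, due 28, tardiness 0
#122: 18→36, due 51, tardiness 0
#129: 36→40, due 33, tardiness 7
#136: 40→55, due 38, tardiness 17
Sum = 0+0+0+0+7+17 = 24.
LPT (decreasing processing time): #122 #136 #108 #115 #129 #101.
#122: 0→18, due 51, tardiness 0
#136: 18→33, due 38, tardiness 0
#108: 33→44, due 46, tardiness 0
#115: 44→49, due 28, tardiness 21
#129: 49→53, due 33, tardiness 20
#101: 53→55, due 17, tardiness 38
Sum = 0+0+0+21+20+38 = 79.
Difference = 24 − 79 = -55.

-55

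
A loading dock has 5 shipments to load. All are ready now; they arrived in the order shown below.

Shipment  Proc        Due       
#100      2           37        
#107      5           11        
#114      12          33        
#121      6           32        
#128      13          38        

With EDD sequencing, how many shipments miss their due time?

EDD (increasing due date): #107 #121 #114 #100 #128.
#107: 0→5, due 11, tardiness 0
#121: 5→11, due 32, tardiness 0
#114: 11→23, due 33, tardiness 0
#100: 23→25, due 37, tardiness 0
#128: 25→38, due 38, tardiness 0
Late shipments: 0.

0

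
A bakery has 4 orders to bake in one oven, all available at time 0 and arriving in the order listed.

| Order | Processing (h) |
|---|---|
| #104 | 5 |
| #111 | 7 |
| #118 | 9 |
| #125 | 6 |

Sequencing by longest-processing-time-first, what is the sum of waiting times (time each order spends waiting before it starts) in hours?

47

LPT (decreasing processing time): #118 #111 #125 #104.
#118: waits 0, runs 0→9
#111: waits 9, runs 9→16
#125: waits 16, runs 16→22
#104: waits 22, runs 22→27
Sum = 0+9+16+22 = 47.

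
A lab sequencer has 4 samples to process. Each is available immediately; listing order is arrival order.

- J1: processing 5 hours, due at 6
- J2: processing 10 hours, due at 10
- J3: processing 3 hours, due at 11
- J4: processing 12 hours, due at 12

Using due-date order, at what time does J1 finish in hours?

EDD (increasing due date): J1 J2 J3 J4.
J1: 0→5

5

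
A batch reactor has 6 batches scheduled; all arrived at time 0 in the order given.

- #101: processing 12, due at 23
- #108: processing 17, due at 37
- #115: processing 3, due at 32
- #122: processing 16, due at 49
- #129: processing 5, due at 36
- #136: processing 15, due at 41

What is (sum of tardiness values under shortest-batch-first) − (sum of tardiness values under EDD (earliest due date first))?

SPT (increasing processing time): #115 #129 #101 #136 #122 #108.
#115: 0→3, due 32, tardiness 0
#129: 3→8, due 36, tardiness 0
#101: 8→20, due 23, tardiness 0
#136: 20→35, due 41, tardiness 0
#122: 35→51, due 49, tardiness 2
#108: 51→68, due 37, tardiness 31
Sum = 0+0+0+0+2+31 = 33.
EDD (increasing due date): #101 #115 #129 #108 #136 #122.
#101: 0→12, due 23, tardiness 0
#115: 12→15, due 32, tardiness 0
#129: 15→20, due 36, tardiness 0
#108: 20→37, due 37, tardiness 0
#136: 37→52, due 41, tardiness 11
#122: 52→68, due 49, tardiness 19
Sum = 0+0+0+0+11+19 = 30.
Difference = 33 − 30 = 3.

3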